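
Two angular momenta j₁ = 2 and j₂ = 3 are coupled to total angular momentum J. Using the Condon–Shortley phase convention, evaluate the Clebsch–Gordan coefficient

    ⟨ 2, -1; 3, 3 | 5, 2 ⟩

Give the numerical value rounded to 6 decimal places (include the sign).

j₁+j₂−J=0  J+j₁−j₂=4  J−j₁+j₂=6  j₁+j₂+J+1=11
(j₁±m₁, j₂±m₂, J±M) = (1,3,6,0,7,3)
P² = 622080
sum k=0..0:
  [0] +1/4320 = 1/4320
S = 1/4320
C² = P²·S² = 1/30 ; C = +0.182574

+√(1/30) = +0.182574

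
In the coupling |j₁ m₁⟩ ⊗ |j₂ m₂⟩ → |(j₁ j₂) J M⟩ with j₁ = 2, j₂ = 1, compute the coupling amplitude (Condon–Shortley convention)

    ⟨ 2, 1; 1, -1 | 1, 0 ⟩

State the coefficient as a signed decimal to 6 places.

√[3·2!2!0!/5! · 3!1!0!2!1!1!] = √(6/5)
  +(−1)^0/∏(0,2,1,0,1,0)! = 1/2  (running 1/2)
⟨..|..⟩ = √(6/5)·(1/2) = +0.547723

+0.547723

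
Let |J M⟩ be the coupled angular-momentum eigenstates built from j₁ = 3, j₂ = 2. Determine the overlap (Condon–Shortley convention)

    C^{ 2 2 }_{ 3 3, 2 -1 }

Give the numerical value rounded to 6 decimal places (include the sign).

+√(5/14) ≈ +0.597614

j₁+j₂−J=3  J+j₁−j₂=3  J−j₁+j₂=1  j₁+j₂+J+1=8
(j₁±m₁, j₂±m₂, J±M) = (6,0,1,3,4,0)
P² = 3240/7
sum k=0..0:
  [0] +1/36 = 1/36
S = 1/36
C² = P²·S² = 5/14 ; C = +0.597614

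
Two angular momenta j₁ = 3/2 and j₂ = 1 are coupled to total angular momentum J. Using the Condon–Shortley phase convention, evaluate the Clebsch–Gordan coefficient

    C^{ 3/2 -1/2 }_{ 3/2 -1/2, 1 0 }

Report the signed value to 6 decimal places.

−√(1/15) ≈ -0.258199

triangle: 1!·2!·1!/5! = 2/120
(j±m)!: 1!·2!·1!·1!·1!·2! = 4
prefactor² = (2J+1)·Δ·N² = 4/15
  k=0: +1/(0!·1!·2!·1!·0!·0!) = 1/2
  k=1: −1/(1!·0!·1!·0!·1!·1!) = -1
Σ = -1/2  ⇒  CG² = 4/15·(-1/2)² = 1/15
CG = −√(1/15) = -0.258199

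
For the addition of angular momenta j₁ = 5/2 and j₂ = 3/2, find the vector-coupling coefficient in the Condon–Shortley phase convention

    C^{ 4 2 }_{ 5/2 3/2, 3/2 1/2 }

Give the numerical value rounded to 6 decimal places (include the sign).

√[9·0!5!3!/9! · 4!1!2!1!6!2!] = √(8640/7)
  +(−1)^0/∏(0,0,1,2,4,1)! = 1/48  (running 1/48)
⟨..|..⟩ = √(8640/7)·(1/48) = +0.731925

+√(15/28) = +0.731925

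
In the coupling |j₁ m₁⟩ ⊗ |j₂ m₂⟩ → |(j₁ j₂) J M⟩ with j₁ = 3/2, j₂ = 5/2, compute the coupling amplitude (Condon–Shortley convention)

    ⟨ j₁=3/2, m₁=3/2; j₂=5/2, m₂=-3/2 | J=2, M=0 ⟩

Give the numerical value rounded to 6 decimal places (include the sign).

triangle: 2!×1!×3!/7! = 12/5040
(j±m)!: 3!×0!×1!×4!×2!×2! = 576
prefactor² = (2J+1)×Δ×N² = 48/7
  k=0: +1/(0!×2!×0!×1!×1!×2!) = 1/4
Σ = 1/4  ⇒  CG² = 48/7×1/4² = 3/7
CG = +√(3/7) = +0.654654

+0.654654  (= +√(3/7))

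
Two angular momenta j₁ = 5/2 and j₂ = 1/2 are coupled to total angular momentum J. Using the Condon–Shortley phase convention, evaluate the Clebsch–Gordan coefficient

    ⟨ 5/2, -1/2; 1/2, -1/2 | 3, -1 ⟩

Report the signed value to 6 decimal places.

triangle: 0!·5!·1!/7! = 120/5040
(j±m)!: 2!·3!·0!·1!·2!·4! = 576
prefactor² = (2J+1)·Δ·N² = 96
  k=0: +1/(0!·0!·3!·0!·2!·1!) = 1/12
Σ = 1/12  ⇒  CG² = 96·1/12² = 2/3
CG = +√(2/3) = +0.816497

+√(2/3) ≈ +0.816497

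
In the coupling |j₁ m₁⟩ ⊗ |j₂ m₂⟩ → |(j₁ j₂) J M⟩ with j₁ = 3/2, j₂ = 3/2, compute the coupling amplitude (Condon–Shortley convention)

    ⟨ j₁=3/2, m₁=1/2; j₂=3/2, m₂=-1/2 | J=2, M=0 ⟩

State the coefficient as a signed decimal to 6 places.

triangle: 1!·2!·2!/6! = 4/720
(j±m)!: 2!·1!·1!·2!·2!·2! = 16
prefactor² = (2J+1)·Δ·N² = 4/9
  k=0: +1/(0!·1!·1!·1!·1!·1!) = 1
  k=1: −1/(1!·0!·0!·0!·2!·2!) = -1/4
Σ = 3/4  ⇒  CG² = 4/9·3/4² = 1/4
CG = +√(1/4) = +0.500000

+√(1/4) = +0.500000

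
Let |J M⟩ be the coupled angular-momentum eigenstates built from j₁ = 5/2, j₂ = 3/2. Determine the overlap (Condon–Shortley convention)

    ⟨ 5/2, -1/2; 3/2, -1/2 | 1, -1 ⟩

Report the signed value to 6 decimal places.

j₁+j₂−J=3  J+j₁−j₂=2  J−j₁+j₂=0  j₁+j₂+J+1=6
(j₁±m₁, j₂±m₂, J±M) = (2,3,1,2,0,2)
P² = 12/5
sum k=1..1:
  [1] −1/4 = -1/4
S = -1/4
C² = P²·S² = 3/20 ; C = -0.387298

-0.387298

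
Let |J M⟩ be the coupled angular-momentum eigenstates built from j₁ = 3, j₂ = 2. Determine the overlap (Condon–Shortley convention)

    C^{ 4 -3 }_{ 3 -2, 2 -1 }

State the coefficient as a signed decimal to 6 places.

j₁+j₂−J=1  J+j₁−j₂=5  J−j₁+j₂=3  j₁+j₂+J+1=10
(j₁±m₁, j₂±m₂, J±M) = (1,5,1,3,1,7)
P² = 6480
sum k=0..1:
  [0] +1/240 = 1/240
  [1] −1/144 = -1/144
S = -1/360
C² = P²·S² = 1/20 ; C = -0.223607

−√(1/20) ≈ -0.223607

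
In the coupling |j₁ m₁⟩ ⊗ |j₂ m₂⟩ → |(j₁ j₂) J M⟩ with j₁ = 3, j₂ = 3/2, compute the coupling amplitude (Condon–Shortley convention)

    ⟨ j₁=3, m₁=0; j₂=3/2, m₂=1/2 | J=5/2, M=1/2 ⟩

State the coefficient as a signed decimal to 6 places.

j₁+j₂−J=2  J+j₁−j₂=4  J−j₁+j₂=1  j₁+j₂+J+1=8
(j₁±m₁, j₂±m₂, J±M) = (3,3,2,1,3,2)
P² = 216/35
sum k=1..2:
  [1] −1/4 = -1/4
  [2] +1/12 = 1/12
S = -1/6
C² = P²·S² = 6/35 ; C = -0.414039

-0.414039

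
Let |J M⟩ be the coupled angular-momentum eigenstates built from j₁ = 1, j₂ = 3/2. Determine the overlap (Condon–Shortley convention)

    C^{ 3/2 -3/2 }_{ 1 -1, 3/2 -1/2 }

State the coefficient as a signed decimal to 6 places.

√[4·1!1!2!/5! · 0!2!1!2!0!3!] = √(8/5)
  +(−1)^1/∏(1,0,1,0,0,2)! = -1/2  (running -1/2)
⟨..|..⟩ = √(8/5)·(-1/2) = -0.632456

−√(2/5) = -0.632456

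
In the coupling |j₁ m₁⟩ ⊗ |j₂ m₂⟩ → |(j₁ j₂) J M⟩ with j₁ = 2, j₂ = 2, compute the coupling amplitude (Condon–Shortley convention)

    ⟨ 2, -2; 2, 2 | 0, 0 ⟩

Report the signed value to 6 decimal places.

√[1·4!0!0!/5! · 0!4!4!0!0!0!] = √(576/5)
  +(−1)^4/∏(4,0,0,0,0,0)! = 1/24  (running 1/24)
⟨..|..⟩ = √(576/5)·(1/24) = +0.447214

+0.447214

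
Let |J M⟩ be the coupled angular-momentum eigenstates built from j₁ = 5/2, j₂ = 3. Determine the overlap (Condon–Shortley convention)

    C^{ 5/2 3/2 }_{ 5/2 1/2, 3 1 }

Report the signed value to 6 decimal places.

triangle: 3!·2!·3!/9! = 72/362880
(j±m)!: 3!·2!·4!·2!·4!·1! = 13824
prefactor² = (2J+1)·Δ·N² = 576/35
  k=1: −1/(1!·2!·1!·3!·1!·0!) = -1/12
  k=2: +1/(2!·1!·0!·2!·2!·1!) = 1/8
Σ = 1/24  ⇒  CG² = 576/35·1/24² = 1/35
CG = +√(1/35) = +0.169031

+√(1/35) ≈ +0.169031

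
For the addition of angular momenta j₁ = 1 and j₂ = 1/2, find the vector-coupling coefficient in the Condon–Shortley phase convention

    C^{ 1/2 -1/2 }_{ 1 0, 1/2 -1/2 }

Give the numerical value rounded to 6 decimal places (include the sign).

+√(1/3) = +0.577350

√[2·1!1!0!/3! · 1!1!0!1!0!1!] = √(1/3)
  +(−1)^0/∏(0,1,1,0,0,0)! = 1  (running 1)
⟨..|..⟩ = √(1/3)·(1) = +0.577350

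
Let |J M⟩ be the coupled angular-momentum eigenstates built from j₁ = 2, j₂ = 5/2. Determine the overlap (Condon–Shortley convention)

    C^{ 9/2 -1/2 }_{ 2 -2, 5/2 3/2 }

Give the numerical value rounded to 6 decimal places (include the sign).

triangle: 0!*4!*5!/10! = 2880/3628800
(j±m)!: 0!*4!*4!*1!*4!*5! = 1658880
prefactor² = (2J+1)*Δ*N² = 92160/7
  k=0: +1/(0!*0!*4!*4!*0!*1!) = 1/576
Σ = 1/576  ⇒  CG² = 92160/7*1/576² = 5/126
CG = +√(5/126) = +0.199205

+√(5/126) ≈ +0.199205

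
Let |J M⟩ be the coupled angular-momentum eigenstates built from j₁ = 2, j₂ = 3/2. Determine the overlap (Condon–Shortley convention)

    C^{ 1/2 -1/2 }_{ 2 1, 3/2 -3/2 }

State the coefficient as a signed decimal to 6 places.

triangle: 3!*1!*0!/5! = 6/120
(j±m)!: 3!*1!*0!*3!*0!*1! = 36
prefactor² = (2J+1)*Δ*N² = 18/5
  k=0: +1/(0!*3!*1!*0!*0!*0!) = 1/6
Σ = 1/6  ⇒  CG² = 18/5*1/6² = 1/10
CG = +√(1/10) = +0.316228

+√(1/10) = +0.316228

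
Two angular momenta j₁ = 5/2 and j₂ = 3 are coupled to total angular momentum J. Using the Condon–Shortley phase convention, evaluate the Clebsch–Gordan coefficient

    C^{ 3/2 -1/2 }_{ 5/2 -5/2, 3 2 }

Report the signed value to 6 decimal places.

+√(5/21) ≈ +0.487950

triangle: 4!·1!·2!/8! = 48/40320
(j±m)!: 0!·5!·5!·1!·1!·2! = 28800
prefactor² = (2J+1)·Δ·N² = 960/7
  k=4: +1/(4!·0!·1!·1!·0!·1!) = 1/24
Σ = 1/24  ⇒  CG² = 960/7·1/24² = 5/21
CG = +√(5/21) = +0.487950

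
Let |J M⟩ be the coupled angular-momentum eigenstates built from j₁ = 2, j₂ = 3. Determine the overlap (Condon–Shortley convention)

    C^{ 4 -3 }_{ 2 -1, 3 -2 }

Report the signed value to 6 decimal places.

+0.223607  (= +√(1/20))

√[9·1!3!5!/10! · 1!3!1!5!1!7!] = √(6480)
  +(−1)^0/∏(0,1,3,1,0,4)! = 1/144  (running 1/144)
  +(−1)^1/∏(1,0,2,0,1,5)! = -1/240  (running 1/360)
⟨..|..⟩ = √(6480)·(1/360) = +0.223607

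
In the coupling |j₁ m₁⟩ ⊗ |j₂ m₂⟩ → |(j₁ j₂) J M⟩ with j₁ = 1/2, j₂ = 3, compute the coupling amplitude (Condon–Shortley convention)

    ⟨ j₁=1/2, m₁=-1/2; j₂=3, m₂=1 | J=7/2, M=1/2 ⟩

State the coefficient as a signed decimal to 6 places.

triangle: 0!*1!*6!/8! = 720/40320
(j±m)!: 0!*1!*4!*2!*4!*3! = 6912
prefactor² = (2J+1)*Δ*N² = 6912/7
  k=0: +1/(0!*0!*1!*4!*0!*2!) = 1/48
Σ = 1/48  ⇒  CG² = 6912/7*1/48² = 3/7
CG = +√(3/7) = +0.654654

+√(3/7) = +0.654654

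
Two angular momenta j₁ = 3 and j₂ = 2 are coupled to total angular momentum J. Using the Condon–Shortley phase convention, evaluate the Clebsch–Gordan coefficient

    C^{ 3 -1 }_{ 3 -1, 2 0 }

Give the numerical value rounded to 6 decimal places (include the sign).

−√(3/20) = -0.387298

triangle: 2!·4!·2!/9! = 96/362880
(j±m)!: 2!·4!·2!·2!·2!·4! = 9216
prefactor² = (2J+1)·Δ·N² = 256/15
  k=0: +1/(0!·2!·4!·2!·0!·0!) = 1/96
  k=1: −1/(1!·1!·3!·1!·1!·1!) = -1/6
  k=2: +1/(2!·0!·2!·0!·2!·2!) = 1/16
Σ = -3/32  ⇒  CG² = 256/15·(-3/32)² = 3/20
CG = −√(3/20) = -0.387298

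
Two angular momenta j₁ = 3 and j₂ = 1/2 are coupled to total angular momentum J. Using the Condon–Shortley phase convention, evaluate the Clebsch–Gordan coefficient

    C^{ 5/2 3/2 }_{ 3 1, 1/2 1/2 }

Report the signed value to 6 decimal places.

-0.534522  (= −√(2/7))

triangle: 1!×5!×0!/7! = 120/5040
(j±m)!: 4!×2!×1!×0!×4!×1! = 1152
prefactor² = (2J+1)×Δ×N² = 1152/7
  k=1: −1/(1!×0!×1!×0!×4!×0!) = -1/24
Σ = -1/24  ⇒  CG² = 1152/7×(-1/24)² = 2/7
CG = −√(2/7) = -0.534522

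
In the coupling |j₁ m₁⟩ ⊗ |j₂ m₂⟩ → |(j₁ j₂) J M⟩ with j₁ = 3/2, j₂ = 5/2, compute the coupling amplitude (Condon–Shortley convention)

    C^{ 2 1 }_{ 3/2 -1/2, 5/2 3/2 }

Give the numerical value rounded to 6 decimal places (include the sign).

triangle: 2!*1!*3!/7! = 12/5040
(j±m)!: 1!*2!*4!*1!*3!*1! = 288
prefactor² = (2J+1)*Δ*N² = 24/7
  k=1: −1/(1!*1!*1!*3!*0!*0!) = -1/6
  k=2: +1/(2!*0!*0!*2!*1!*1!) = 1/4
Σ = 1/12  ⇒  CG² = 24/7*1/12² = 1/42
CG = +√(1/42) = +0.154303

+0.154303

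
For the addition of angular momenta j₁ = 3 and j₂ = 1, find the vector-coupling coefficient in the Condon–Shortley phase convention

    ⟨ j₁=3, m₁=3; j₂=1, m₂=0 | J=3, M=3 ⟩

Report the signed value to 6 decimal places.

+√(3/4) = +0.866025

j₁+j₂−J=1  J+j₁−j₂=5  J−j₁+j₂=1  j₁+j₂+J+1=8
(j₁±m₁, j₂±m₂, J±M) = (6,0,1,1,6,0)
P² = 10800
sum k=0..0:
  [0] +1/120 = 1/120
S = 1/120
C² = P²·S² = 3/4 ; C = +0.866025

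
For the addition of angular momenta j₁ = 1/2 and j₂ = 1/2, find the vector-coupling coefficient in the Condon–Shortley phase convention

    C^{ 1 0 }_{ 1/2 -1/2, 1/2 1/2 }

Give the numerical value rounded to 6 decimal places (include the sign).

triangle: 0!·1!·1!/3! = 1/6
(j±m)!: 0!·1!·1!·0!·1!·1! = 1
prefactor² = (2J+1)·Δ·N² = 1/2
  k=0: +1/(0!·0!·1!·1!·0!·0!) = 1
Σ = 1  ⇒  CG² = 1/2·1² = 1/2
CG = +√(1/2) = +0.707107

+√(1/2) = +0.707107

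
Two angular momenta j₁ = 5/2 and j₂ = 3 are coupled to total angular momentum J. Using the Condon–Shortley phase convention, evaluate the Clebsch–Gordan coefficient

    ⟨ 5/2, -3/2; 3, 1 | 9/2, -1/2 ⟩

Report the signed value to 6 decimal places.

√[10·1!4!5!/11! · 1!4!4!2!4!5!] = √(184320/77)
  +(−1)^0/∏(0,1,4,4,0,1)! = 1/576  (running 1/576)
  +(−1)^1/∏(1,0,3,3,1,2)! = -1/72  (running -7/576)
⟨..|..⟩ = √(184320/77)·(-7/576) = -0.594588

-0.594588  (= −√(35/99))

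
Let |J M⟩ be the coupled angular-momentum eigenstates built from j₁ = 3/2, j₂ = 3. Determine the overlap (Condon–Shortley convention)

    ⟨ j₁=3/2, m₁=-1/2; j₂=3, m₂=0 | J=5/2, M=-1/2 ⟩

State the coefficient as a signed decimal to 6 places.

triangle: 2!·1!·4!/8! = 48/40320
(j±m)!: 1!·2!·3!·3!·2!·3! = 864
prefactor² = (2J+1)·Δ·N² = 216/35
  k=1: −1/(1!·1!·1!·2!·0!·2!) = -1/4
  k=2: +1/(2!·0!·0!·1!·1!·3!) = 1/12
Σ = -1/6  ⇒  CG² = 216/35·(-1/6)² = 6/35
CG = −√(6/35) = -0.414039

-0.414039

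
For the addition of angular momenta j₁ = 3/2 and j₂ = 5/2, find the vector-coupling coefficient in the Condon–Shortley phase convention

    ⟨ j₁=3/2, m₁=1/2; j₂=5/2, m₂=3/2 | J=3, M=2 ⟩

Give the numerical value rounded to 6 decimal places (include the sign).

j₁+j₂−J=1  J+j₁−j₂=2  J−j₁+j₂=4  j₁+j₂+J+1=8
(j₁±m₁, j₂±m₂, J±M) = (2,1,4,1,5,1)
P² = 48
sum k=0..1:
  [0] +1/24 = 1/24
  [1] −1/12 = -1/12
S = -1/24
C² = P²·S² = 1/12 ; C = -0.288675

-0.288675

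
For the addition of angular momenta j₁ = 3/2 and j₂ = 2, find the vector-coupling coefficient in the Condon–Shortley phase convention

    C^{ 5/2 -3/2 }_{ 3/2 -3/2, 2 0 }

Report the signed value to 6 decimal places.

triangle: 1!×2!×3!/7! = 12/5040
(j±m)!: 0!×3!×2!×2!×1!×4! = 576
prefactor² = (2J+1)×Δ×N² = 288/35
  k=1: −1/(1!×0!×2!×1!×0!×2!) = -1/4
Σ = -1/4  ⇒  CG² = 288/35×(-1/4)² = 18/35
CG = −√(18/35) = -0.717137

−√(18/35) = -0.717137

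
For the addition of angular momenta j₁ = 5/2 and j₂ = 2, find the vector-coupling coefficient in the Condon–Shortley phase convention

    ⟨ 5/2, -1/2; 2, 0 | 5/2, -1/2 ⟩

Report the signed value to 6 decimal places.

−√(8/35) = -0.478091

j₁+j₂−J=2  J+j₁−j₂=3  J−j₁+j₂=2  j₁+j₂+J+1=8
(j₁±m₁, j₂±m₂, J±M) = (2,3,2,2,2,3)
P² = 72/35
sum k=0..2:
  [0] +1/24 = 1/24
  [1] −1/2 = -1/2
  [2] +1/8 = 1/8
S = -1/3
C² = P²·S² = 8/35 ; C = -0.478091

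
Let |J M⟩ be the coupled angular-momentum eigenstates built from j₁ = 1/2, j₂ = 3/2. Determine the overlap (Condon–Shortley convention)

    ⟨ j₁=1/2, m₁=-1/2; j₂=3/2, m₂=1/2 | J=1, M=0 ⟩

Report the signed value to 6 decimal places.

-0.707107

√[3·1!0!2!/4! · 0!1!2!1!1!1!] = √(1/2)
  +(−1)^1/∏(1,0,0,1,0,1)! = -1  (running -1)
⟨..|..⟩ = √(1/2)·(-1) = -0.707107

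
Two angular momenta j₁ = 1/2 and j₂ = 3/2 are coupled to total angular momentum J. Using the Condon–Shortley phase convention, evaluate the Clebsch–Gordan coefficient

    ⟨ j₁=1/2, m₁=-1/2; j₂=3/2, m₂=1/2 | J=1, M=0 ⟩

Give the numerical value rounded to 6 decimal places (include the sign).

−√(1/2) ≈ -0.707107

√[3·1!0!2!/4! · 0!1!2!1!1!1!] = √(1/2)
  +(−1)^1/∏(1,0,0,1,0,1)! = -1  (running -1)
⟨..|..⟩ = √(1/2)·(-1) = -0.707107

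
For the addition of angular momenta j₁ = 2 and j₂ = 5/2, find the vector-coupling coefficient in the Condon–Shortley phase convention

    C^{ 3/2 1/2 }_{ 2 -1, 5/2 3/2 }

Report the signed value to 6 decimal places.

+0.138013

triangle: 3!×1!×2!/7! = 12/5040
(j±m)!: 1!×3!×4!×1!×2!×1! = 288
prefactor² = (2J+1)×Δ×N² = 96/35
  k=2: +1/(2!×1!×1!×2!×0!×0!) = 1/4
  k=3: −1/(3!×0!×0!×1!×1!×1!) = -1/6
Σ = 1/12  ⇒  CG² = 96/35×1/12² = 2/105
CG = +√(2/105) = +0.138013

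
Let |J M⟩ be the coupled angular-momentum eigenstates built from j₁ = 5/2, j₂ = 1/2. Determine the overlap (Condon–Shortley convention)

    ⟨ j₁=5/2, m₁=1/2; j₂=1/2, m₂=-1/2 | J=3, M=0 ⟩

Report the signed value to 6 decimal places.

+0.707107

j₁+j₂−J=0  J+j₁−j₂=5  J−j₁+j₂=1  j₁+j₂+J+1=7
(j₁±m₁, j₂±m₂, J±M) = (3,2,0,1,3,3)
P² = 72
sum k=0..0:
  [0] +1/12 = 1/12
S = 1/12
C² = P²·S² = 1/2 ; C = +0.707107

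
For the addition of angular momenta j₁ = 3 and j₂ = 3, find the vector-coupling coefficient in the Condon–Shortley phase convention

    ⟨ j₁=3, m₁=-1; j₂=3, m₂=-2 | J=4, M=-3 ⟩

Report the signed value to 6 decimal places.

√[9·2!4!4!/11! · 2!4!1!5!1!7!] = √(82944/11)
  +(−1)^0/∏(0,2,4,1,0,3)! = 1/288  (running 1/288)
  +(−1)^1/∏(1,1,3,0,1,4)! = -1/144  (running -1/288)
⟨..|..⟩ = √(82944/11)·(-1/288) = -0.301511

−√(1/11) = -0.301511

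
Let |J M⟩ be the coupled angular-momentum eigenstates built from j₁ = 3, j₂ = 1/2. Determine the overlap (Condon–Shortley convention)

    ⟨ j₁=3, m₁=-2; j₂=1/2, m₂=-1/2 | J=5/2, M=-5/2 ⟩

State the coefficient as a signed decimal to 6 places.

√[6·1!5!0!/7! · 1!5!0!1!0!5!] = √(14400/7)
  +(−1)^0/∏(0,1,5,0,0,0)! = 1/120  (running 1/120)
⟨..|..⟩ = √(14400/7)·(1/120) = +0.377964

+0.377964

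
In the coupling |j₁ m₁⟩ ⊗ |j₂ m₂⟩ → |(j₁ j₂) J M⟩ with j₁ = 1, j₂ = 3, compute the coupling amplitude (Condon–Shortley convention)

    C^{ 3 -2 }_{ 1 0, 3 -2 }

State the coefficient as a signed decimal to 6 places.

+√(1/3) ≈ +0.577350

√[7·1!1!5!/8! · 1!1!1!5!1!5!] = √(300)
  +(−1)^0/∏(0,1,1,1,0,4)! = 1/24  (running 1/24)
  +(−1)^1/∏(1,0,0,0,1,5)! = -1/120  (running 1/30)
⟨..|..⟩ = √(300)·(1/30) = +0.577350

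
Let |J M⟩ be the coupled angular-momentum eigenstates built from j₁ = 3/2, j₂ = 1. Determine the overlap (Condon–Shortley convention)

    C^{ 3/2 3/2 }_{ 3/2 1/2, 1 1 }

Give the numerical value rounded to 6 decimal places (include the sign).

triangle: 1!*2!*1!/5! = 2/120
(j±m)!: 2!*1!*2!*0!*3!*0! = 24
prefactor² = (2J+1)*Δ*N² = 8/5
  k=1: −1/(1!*0!*0!*1!*2!*0!) = -1/2
Σ = -1/2  ⇒  CG² = 8/5*(-1/2)² = 2/5
CG = −√(2/5) = -0.632456

−√(2/5) = -0.632456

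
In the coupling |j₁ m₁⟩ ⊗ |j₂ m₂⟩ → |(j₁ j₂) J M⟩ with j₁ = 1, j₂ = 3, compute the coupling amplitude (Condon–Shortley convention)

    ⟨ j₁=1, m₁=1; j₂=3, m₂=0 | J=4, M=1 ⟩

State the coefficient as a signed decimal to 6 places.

triangle: 0!·2!·6!/9! = 1440/362880
(j±m)!: 2!·0!·3!·3!·5!·3! = 51840
prefactor² = (2J+1)·Δ·N² = 12960/7
  k=0: +1/(0!·0!·0!·3!·2!·3!) = 1/72
Σ = 1/72  ⇒  CG² = 12960/7·1/72² = 5/14
CG = +√(5/14) = +0.597614

+√(5/14) = +0.597614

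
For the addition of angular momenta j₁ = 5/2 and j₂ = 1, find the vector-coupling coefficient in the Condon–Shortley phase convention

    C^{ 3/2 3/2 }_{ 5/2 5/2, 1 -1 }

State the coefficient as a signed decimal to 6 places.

+√(2/3) ≈ +0.816497

√[4·2!3!0!/6! · 5!0!0!2!3!0!] = √(96)
  +(−1)^0/∏(0,2,0,0,3,0)! = 1/12  (running 1/12)
⟨..|..⟩ = √(96)·(1/12) = +0.816497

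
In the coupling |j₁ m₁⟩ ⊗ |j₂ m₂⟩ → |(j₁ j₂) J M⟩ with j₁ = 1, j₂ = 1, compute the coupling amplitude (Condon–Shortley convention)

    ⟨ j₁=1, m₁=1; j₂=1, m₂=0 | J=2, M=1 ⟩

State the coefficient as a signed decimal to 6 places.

j₁+j₂−J=0  J+j₁−j₂=2  J−j₁+j₂=2  j₁+j₂+J+1=5
(j₁±m₁, j₂±m₂, J±M) = (2,0,1,1,3,1)
P² = 2
sum k=0..0:
  [0] +1/2 = 1/2
S = 1/2
C² = P²·S² = 1/2 ; C = +0.707107

+√(1/2) ≈ +0.707107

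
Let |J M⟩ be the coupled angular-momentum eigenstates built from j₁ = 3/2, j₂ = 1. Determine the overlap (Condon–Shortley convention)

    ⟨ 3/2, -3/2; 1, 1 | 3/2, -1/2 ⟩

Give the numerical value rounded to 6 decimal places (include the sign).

-0.632456

j₁+j₂−J=1  J+j₁−j₂=2  J−j₁+j₂=1  j₁+j₂+J+1=5
(j₁±m₁, j₂±m₂, J±M) = (0,3,2,0,1,2)
P² = 8/5
sum k=1..1:
  [1] −1/2 = -1/2
S = -1/2
C² = P²·S² = 2/5 ; C = -0.632456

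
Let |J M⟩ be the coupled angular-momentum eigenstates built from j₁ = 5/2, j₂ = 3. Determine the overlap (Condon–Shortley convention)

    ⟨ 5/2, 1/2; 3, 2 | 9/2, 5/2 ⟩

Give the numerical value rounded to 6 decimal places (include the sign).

-0.497468  (= −√(49/198))

√[10·1!4!5!/11! · 3!2!5!1!7!2!] = √(115200/11)
  +(−1)^0/∏(0,1,2,5,2,0)! = 1/480  (running 1/480)
  +(−1)^1/∏(1,0,1,4,3,1)! = -1/144  (running -7/1440)
⟨..|..⟩ = √(115200/11)·(-7/1440) = -0.497468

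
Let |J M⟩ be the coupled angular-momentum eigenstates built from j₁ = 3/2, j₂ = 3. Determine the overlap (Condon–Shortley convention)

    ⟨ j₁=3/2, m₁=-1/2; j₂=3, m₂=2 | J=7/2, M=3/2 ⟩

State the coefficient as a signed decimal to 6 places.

√[8·1!2!5!/9! · 1!2!5!1!5!2!] = √(6400/21)
  +(−1)^0/∏(0,1,2,5,0,0)! = 1/240  (running 1/240)
  +(−1)^1/∏(1,0,1,4,1,1)! = -1/24  (running -3/80)
⟨..|..⟩ = √(6400/21)·(-3/80) = -0.654654

-0.654654  (= −√(3/7))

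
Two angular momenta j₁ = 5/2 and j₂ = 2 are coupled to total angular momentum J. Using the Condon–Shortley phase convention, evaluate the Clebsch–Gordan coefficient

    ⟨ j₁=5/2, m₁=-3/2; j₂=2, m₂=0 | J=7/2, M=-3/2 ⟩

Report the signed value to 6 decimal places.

-0.534522  (= −√(2/7))

j₁+j₂−J=1  J+j₁−j₂=4  J−j₁+j₂=3  j₁+j₂+J+1=9
(j₁±m₁, j₂±m₂, J±M) = (1,4,2,2,2,5)
P² = 512/7
sum k=0..1:
  [0] +1/48 = 1/48
  [1] −1/12 = -1/12
S = -1/16
C² = P²·S² = 2/7 ; C = -0.534522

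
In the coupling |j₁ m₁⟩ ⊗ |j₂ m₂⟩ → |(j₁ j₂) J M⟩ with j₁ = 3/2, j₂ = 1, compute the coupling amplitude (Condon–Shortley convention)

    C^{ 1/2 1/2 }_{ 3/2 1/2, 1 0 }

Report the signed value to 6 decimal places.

−√(1/3) ≈ -0.577350

j₁+j₂−J=2  J+j₁−j₂=1  J−j₁+j₂=0  j₁+j₂+J+1=4
(j₁±m₁, j₂±m₂, J±M) = (2,1,1,1,1,0)
P² = 1/3
sum k=1..1:
  [1] −1/1 = -1
S = -1
C² = P²·S² = 1/3 ; C = -0.577350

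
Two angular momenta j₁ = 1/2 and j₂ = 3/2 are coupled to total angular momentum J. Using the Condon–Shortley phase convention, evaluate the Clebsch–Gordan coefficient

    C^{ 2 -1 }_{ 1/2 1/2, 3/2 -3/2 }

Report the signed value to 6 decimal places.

+√(1/4) ≈ +0.500000

j₁+j₂−J=0  J+j₁−j₂=1  J−j₁+j₂=3  j₁+j₂+J+1=5
(j₁±m₁, j₂±m₂, J±M) = (1,0,0,3,1,3)
P² = 9
sum k=0..0:
  [0] +1/6 = 1/6
S = 1/6
C² = P²·S² = 1/4 ; C = +0.500000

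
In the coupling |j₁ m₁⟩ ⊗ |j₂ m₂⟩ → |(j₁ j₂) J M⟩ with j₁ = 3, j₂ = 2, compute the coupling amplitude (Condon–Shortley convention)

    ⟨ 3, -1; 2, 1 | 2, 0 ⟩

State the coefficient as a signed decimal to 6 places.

+0.377964  (= +√(1/7))

√[5·3!3!1!/8! · 2!4!3!1!2!2!] = √(36/7)
  +(−1)^2/∏(2,1,2,1,1,0)! = 1/4  (running 1/4)
  +(−1)^3/∏(3,0,1,0,2,1)! = -1/12  (running 1/6)
⟨..|..⟩ = √(36/7)·(1/6) = +0.377964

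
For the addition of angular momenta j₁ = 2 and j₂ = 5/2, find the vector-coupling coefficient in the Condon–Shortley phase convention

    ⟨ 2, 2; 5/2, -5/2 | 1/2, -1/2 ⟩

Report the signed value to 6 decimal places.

j₁+j₂−J=4  J+j₁−j₂=0  J−j₁+j₂=1  j₁+j₂+J+1=6
(j₁±m₁, j₂±m₂, J±M) = (4,0,0,5,0,1)
P² = 192
sum k=0..0:
  [0] +1/24 = 1/24
S = 1/24
C² = P²·S² = 1/3 ; C = +0.577350

+0.577350  (= +√(1/3))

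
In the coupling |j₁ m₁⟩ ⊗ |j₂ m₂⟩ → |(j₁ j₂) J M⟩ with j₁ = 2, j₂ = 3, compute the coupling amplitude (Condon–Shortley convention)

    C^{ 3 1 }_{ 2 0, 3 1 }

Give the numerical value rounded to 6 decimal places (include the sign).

-0.387298

triangle: 2!·2!·4!/9! = 96/362880
(j±m)!: 2!·2!·4!·2!·4!·2! = 9216
prefactor² = (2J+1)·Δ·N² = 256/15
  k=0: +1/(0!·2!·2!·4!·0!·0!) = 1/96
  k=1: −1/(1!·1!·1!·3!·1!·1!) = -1/6
  k=2: +1/(2!·0!·0!·2!·2!·2!) = 1/16
Σ = -3/32  ⇒  CG² = 256/15·(-3/32)² = 3/20
CG = −√(3/20) = -0.387298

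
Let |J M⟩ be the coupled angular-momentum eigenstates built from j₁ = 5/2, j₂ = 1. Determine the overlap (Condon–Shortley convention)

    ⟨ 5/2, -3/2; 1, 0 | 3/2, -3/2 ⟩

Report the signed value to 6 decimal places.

j₁+j₂−J=2  J+j₁−j₂=3  J−j₁+j₂=0  j₁+j₂+J+1=6
(j₁±m₁, j₂±m₂, J±M) = (1,4,1,1,0,3)
P² = 48/5
sum k=1..1:
  [1] −1/6 = -1/6
S = -1/6
C² = P²·S² = 4/15 ; C = -0.516398

−√(4/15) = -0.516398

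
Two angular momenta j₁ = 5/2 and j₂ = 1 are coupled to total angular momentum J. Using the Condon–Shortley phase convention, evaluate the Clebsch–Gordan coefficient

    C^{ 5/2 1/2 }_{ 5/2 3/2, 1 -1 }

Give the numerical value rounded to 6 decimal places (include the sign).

+0.676123  (= +√(16/35))

triangle: 1!·4!·1!/7! = 24/5040
(j±m)!: 4!·1!·0!·2!·3!·2! = 576
prefactor² = (2J+1)·Δ·N² = 576/35
  k=0: +1/(0!·1!·1!·0!·3!·1!) = 1/6
Σ = 1/6  ⇒  CG² = 576/35·1/6² = 16/35
CG = +√(16/35) = +0.676123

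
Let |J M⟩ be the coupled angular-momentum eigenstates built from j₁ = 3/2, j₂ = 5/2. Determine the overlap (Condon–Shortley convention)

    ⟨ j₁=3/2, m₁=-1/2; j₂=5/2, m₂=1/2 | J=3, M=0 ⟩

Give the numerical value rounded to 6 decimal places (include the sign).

-0.447214

triangle: 1!*2!*4!/8! = 48/40320
(j±m)!: 1!*2!*3!*2!*3!*3! = 864
prefactor² = (2J+1)*Δ*N² = 36/5
  k=0: +1/(0!*1!*2!*3!*0!*1!) = 1/12
  k=1: −1/(1!*0!*1!*2!*1!*2!) = -1/4
Σ = -1/6  ⇒  CG² = 36/5*(-1/6)² = 1/5
CG = −√(1/5) = -0.447214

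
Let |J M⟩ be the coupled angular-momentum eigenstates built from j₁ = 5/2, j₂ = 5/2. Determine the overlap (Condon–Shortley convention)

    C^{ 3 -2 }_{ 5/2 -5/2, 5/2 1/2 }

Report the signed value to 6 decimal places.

triangle: 2!·3!·3!/9! = 72/362880
(j±m)!: 0!·5!·3!·2!·1!·5! = 172800
prefactor² = (2J+1)·Δ·N² = 240
  k=2: +1/(2!·0!·3!·1!·0!·2!) = 1/24
Σ = 1/24  ⇒  CG² = 240·1/24² = 5/12
CG = +√(5/12) = +0.645497

+√(5/12) = +0.645497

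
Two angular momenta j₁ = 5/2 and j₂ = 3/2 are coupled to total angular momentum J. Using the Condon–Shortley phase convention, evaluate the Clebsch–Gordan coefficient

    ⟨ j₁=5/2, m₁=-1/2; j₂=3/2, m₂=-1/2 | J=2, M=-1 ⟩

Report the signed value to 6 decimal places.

triangle: 2!·3!·1!/7! = 12/5040
(j±m)!: 2!·3!·1!·2!·1!·3! = 144
prefactor² = (2J+1)·Δ·N² = 12/7
  k=0: +1/(0!·2!·3!·1!·0!·0!) = 1/12
  k=1: −1/(1!·1!·2!·0!·1!·1!) = -1/2
Σ = -5/12  ⇒  CG² = 12/7·(-5/12)² = 25/84
CG = −√(25/84) = -0.545545

−√(25/84) = -0.545545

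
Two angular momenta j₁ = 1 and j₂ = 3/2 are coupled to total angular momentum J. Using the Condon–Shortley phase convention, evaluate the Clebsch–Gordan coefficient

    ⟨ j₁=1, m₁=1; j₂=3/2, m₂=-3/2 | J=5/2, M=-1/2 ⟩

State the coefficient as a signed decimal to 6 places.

j₁+j₂−J=0  J+j₁−j₂=2  J−j₁+j₂=3  j₁+j₂+J+1=6
(j₁±m₁, j₂±m₂, J±M) = (2,0,0,3,2,3)
P² = 72/5
sum k=0..0:
  [0] +1/12 = 1/12
S = 1/12
C² = P²·S² = 1/10 ; C = +0.316228

+0.316228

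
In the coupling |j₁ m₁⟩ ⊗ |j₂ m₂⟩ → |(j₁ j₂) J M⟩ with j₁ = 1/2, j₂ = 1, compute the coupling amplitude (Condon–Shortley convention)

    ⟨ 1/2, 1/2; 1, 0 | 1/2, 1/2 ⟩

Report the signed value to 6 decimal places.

+0.577350

triangle: 1!·0!·1!/3! = 1/6
(j±m)!: 1!·0!·1!·1!·1!·0! = 1
prefactor² = (2J+1)·Δ·N² = 1/3
  k=0: +1/(0!·1!·0!·1!·0!·0!) = 1
Σ = 1  ⇒  CG² = 1/3·1² = 1/3
CG = +√(1/3) = +0.577350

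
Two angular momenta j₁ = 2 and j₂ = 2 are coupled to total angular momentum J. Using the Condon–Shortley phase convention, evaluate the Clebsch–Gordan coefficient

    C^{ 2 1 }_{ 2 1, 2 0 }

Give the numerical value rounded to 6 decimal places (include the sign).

√[5·2!2!2!/7! · 3!1!2!2!3!1!] = √(8/7)
  +(−1)^0/∏(0,2,1,2,1,0)! = 1/4  (running 1/4)
  +(−1)^1/∏(1,1,0,1,2,1)! = -1/2  (running -1/4)
⟨..|..⟩ = √(8/7)·(-1/4) = -0.267261

-0.267261  (= −√(1/14))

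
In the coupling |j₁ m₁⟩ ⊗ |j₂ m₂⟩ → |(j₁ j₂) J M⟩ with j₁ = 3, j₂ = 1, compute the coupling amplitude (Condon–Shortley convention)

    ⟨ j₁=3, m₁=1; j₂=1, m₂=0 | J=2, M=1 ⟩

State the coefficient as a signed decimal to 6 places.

√[5·2!4!0!/7! · 4!2!1!1!3!1!] = √(96/7)
  +(−1)^1/∏(1,1,1,0,3,0)! = -1/6  (running -1/6)
⟨..|..⟩ = √(96/7)·(-1/6) = -0.617213

-0.617213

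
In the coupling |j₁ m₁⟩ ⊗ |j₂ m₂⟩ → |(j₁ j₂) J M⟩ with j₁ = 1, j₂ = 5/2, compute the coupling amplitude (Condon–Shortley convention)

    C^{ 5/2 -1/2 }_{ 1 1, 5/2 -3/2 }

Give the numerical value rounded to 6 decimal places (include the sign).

j₁+j₂−J=1  J+j₁−j₂=1  J−j₁+j₂=4  j₁+j₂+J+1=7
(j₁±m₁, j₂±m₂, J±M) = (2,0,1,4,2,3)
P² = 576/35
sum k=0..0:
  [0] +1/6 = 1/6
S = 1/6
C² = P²·S² = 16/35 ; C = +0.676123

+√(16/35) ≈ +0.676123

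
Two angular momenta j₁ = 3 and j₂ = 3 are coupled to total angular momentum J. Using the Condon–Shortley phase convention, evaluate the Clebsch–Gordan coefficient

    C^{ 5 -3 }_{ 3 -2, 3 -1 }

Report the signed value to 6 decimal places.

triangle: 1!·5!·5!/12! = 14400/479001600
(j±m)!: 1!·5!·2!·4!·2!·8! = 464486400
prefactor² = (2J+1)·Δ·N² = 153600
  k=0: +1/(0!·1!·5!·2!·0!·3!) = 1/1440
  k=1: −1/(1!·0!·4!·1!·1!·4!) = -1/576
Σ = -1/960  ⇒  CG² = 153600·(-1/960)² = 1/6
CG = −√(1/6) = -0.408248

−√(1/6) ≈ -0.408248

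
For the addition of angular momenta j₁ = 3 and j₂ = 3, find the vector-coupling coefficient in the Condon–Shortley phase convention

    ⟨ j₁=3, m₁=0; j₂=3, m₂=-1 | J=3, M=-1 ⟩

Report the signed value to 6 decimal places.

√[7·3!3!3!/10! · 3!3!2!4!2!4!] = √(864/25)
  +(−1)^0/∏(0,3,3,2,0,1)! = 1/72  (running 1/72)
  +(−1)^1/∏(1,2,2,1,1,2)! = -1/8  (running -1/9)
  +(−1)^2/∏(2,1,1,0,2,3)! = 1/24  (running -5/72)
⟨..|..⟩ = √(864/25)·(-5/72) = -0.408248

-0.408248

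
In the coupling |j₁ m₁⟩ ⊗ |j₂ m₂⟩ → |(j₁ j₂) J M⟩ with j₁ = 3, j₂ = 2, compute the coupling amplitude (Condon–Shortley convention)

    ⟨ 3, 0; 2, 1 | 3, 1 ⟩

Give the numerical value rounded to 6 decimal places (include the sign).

triangle: 2!×4!×2!/9! = 96/362880
(j±m)!: 3!×3!×3!×1!×4!×2! = 10368
prefactor² = (2J+1)×Δ×N² = 96/5
  k=1: −1/(1!×1!×2!×2!×2!×0!) = -1/8
  k=2: +1/(2!×0!×1!×1!×3!×1!) = 1/12
Σ = -1/24  ⇒  CG² = 96/5×(-1/24)² = 1/30
CG = −√(1/30) = -0.182574

−√(1/30) ≈ -0.182574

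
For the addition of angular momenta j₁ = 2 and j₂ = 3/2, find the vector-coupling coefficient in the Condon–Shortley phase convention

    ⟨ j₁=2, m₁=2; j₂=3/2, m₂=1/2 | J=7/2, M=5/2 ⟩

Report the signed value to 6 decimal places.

j₁+j₂−J=0  J+j₁−j₂=4  J−j₁+j₂=3  j₁+j₂+J+1=8
(j₁±m₁, j₂±m₂, J±M) = (4,0,2,1,6,1)
P² = 6912/7
sum k=0..0:
  [0] +1/48 = 1/48
S = 1/48
C² = P²·S² = 3/7 ; C = +0.654654

+0.654654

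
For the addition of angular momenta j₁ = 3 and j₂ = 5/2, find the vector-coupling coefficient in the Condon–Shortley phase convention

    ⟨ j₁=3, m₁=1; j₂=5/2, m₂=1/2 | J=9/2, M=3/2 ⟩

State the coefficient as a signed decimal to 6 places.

+√(5/231) = +0.147122

√[10·1!5!4!/11! · 4!2!3!2!6!3!] = √(138240/77)
  +(−1)^0/∏(0,1,2,3,3,1)! = 1/72  (running 1/72)
  +(−1)^1/∏(1,0,1,2,4,2)! = -1/96  (running 1/288)
⟨..|..⟩ = √(138240/77)·(1/288) = +0.147122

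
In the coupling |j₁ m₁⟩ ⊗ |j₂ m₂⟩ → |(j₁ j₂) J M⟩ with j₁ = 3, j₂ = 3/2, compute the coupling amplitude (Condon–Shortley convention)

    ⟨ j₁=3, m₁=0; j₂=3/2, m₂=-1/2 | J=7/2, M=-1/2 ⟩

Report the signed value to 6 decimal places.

+0.308607

j₁+j₂−J=1  J+j₁−j₂=5  J−j₁+j₂=2  j₁+j₂+J+1=9
(j₁±m₁, j₂±m₂, J±M) = (3,3,1,2,3,4)
P² = 384/7
sum k=0..1:
  [0] +1/12 = 1/12
  [1] −1/24 = -1/24
S = 1/24
C² = P²·S² = 2/21 ; C = +0.308607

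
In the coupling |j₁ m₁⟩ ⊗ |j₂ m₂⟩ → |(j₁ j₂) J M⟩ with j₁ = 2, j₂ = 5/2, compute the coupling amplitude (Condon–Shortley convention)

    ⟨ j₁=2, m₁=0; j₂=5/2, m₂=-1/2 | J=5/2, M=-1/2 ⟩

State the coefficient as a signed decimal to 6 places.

√[6·2!2!3!/8! · 2!2!2!3!2!3!] = √(72/35)
  +(−1)^0/∏(0,2,2,2,0,1)! = 1/8  (running 1/8)
  +(−1)^1/∏(1,1,1,1,1,2)! = -1/2  (running -3/8)
  +(−1)^2/∏(2,0,0,0,2,3)! = 1/24  (running -1/3)
⟨..|..⟩ = √(72/35)·(-1/3) = -0.478091

-0.478091  (= −√(8/35))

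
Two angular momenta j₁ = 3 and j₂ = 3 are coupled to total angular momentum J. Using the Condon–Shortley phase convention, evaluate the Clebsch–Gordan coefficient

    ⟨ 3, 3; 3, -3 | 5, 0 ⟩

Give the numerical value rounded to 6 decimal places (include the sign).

+√(1/84) ≈ +0.109109

triangle: 1!*5!*5!/12! = 14400/479001600
(j±m)!: 6!*0!*0!*6!*5!*5! = 7464960000
prefactor² = (2J+1)*Δ*N² = 17280000/7
  k=0: +1/(0!*1!*0!*0!*5!*5!) = 1/14400
Σ = 1/14400  ⇒  CG² = 17280000/7*1/14400² = 1/84
CG = +√(1/84) = +0.109109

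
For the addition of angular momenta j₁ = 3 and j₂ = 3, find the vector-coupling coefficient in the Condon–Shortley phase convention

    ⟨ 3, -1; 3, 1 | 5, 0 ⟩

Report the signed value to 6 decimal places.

-0.545545

√[11·1!5!5!/12! · 2!4!4!2!5!5!] = √(76800/7)
  +(−1)^0/∏(0,1,4,4,1,1)! = 1/576  (running 1/576)
  +(−1)^1/∏(1,0,3,3,2,2)! = -1/144  (running -1/192)
⟨..|..⟩ = √(76800/7)·(-1/192) = -0.545545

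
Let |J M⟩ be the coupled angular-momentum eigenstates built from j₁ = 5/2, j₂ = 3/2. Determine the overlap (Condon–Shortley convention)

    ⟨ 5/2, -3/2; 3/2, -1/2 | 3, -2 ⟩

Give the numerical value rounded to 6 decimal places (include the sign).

−√(1/12) = -0.288675

triangle: 1!×4!×2!/8! = 48/40320
(j±m)!: 1!×4!×1!×2!×1!×5! = 5760
prefactor² = (2J+1)×Δ×N² = 48
  k=0: +1/(0!×1!×4!×1!×0!×1!) = 1/24
  k=1: −1/(1!×0!×3!×0!×1!×2!) = -1/12
Σ = -1/24  ⇒  CG² = 48×(-1/24)² = 1/12
CG = −√(1/12) = -0.288675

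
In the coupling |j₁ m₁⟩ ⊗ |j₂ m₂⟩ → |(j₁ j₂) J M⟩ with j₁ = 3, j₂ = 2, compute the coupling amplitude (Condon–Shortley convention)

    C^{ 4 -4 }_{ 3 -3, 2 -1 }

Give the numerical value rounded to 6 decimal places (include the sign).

-0.774597  (= −√(3/5))

√[9·1!5!3!/10! · 0!6!1!3!0!8!] = √(311040)
  +(−1)^1/∏(1,0,5,0,0,3)! = -1/720  (running -1/720)
⟨..|..⟩ = √(311040)·(-1/720) = -0.774597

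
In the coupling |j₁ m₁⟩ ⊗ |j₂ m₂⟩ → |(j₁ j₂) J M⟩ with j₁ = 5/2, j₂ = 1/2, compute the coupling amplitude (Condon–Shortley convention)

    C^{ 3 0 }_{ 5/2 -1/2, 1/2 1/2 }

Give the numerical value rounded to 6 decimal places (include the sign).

√[7·0!5!1!/7! · 2!3!1!0!3!3!] = √(72)
  +(−1)^0/∏(0,0,3,1,2,0)! = 1/12  (running 1/12)
⟨..|..⟩ = √(72)·(1/12) = +0.707107

+0.707107  (= +√(1/2))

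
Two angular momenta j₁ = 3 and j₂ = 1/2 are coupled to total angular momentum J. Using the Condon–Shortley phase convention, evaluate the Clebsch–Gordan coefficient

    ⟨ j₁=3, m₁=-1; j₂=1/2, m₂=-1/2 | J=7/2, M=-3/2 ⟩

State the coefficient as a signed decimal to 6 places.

√[8·0!6!1!/8! · 2!4!0!1!2!5!] = √(11520/7)
  +(−1)^0/∏(0,0,4,0,2,1)! = 1/48  (running 1/48)
⟨..|..⟩ = √(11520/7)·(1/48) = +0.845154

+0.845154  (= +√(5/7))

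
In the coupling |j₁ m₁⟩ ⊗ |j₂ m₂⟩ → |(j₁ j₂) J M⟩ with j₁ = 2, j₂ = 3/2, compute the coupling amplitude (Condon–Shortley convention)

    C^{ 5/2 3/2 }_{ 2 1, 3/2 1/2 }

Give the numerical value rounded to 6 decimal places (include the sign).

+√(1/35) ≈ +0.169031

triangle: 1!·3!·2!/7! = 12/5040
(j±m)!: 3!·1!·2!·1!·4!·1! = 288
prefactor² = (2J+1)·Δ·N² = 144/35
  k=0: +1/(0!·1!·1!·2!·2!·0!) = 1/4
  k=1: −1/(1!·0!·0!·1!·3!·1!) = -1/6
Σ = 1/12  ⇒  CG² = 144/35·1/12² = 1/35
CG = +√(1/35) = +0.169031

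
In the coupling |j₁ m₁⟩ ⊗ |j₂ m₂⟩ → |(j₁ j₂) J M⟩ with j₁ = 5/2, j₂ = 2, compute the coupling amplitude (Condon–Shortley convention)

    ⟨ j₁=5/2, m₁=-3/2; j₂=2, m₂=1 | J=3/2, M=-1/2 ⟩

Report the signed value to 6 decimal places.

√[4·3!2!1!/7! · 1!4!3!1!1!2!] = √(96/35)
  +(−1)^2/∏(2,1,2,1,0,0)! = 1/4  (running 1/4)
  +(−1)^3/∏(3,0,1,0,1,1)! = -1/6  (running 1/12)
⟨..|..⟩ = √(96/35)·(1/12) = +0.138013

+0.138013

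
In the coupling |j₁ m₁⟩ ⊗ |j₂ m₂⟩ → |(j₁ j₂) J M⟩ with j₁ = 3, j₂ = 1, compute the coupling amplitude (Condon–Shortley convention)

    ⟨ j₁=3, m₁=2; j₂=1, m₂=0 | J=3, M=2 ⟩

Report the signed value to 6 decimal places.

+√(1/3) ≈ +0.577350

triangle: 1!×5!×1!/8! = 120/40320
(j±m)!: 5!×1!×1!×1!×5!×1! = 14400
prefactor² = (2J+1)×Δ×N² = 300
  k=0: +1/(0!×1!×1!×1!×4!×0!) = 1/24
  k=1: −1/(1!×0!×0!×0!×5!×1!) = -1/120
Σ = 1/30  ⇒  CG² = 300×1/30² = 1/3
CG = +√(1/3) = +0.577350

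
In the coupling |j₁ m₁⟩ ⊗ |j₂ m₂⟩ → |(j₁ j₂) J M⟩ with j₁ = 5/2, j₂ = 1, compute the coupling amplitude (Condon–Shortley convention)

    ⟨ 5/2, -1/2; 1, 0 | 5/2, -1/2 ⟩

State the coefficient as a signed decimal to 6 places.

−√(1/35) ≈ -0.169031

j₁+j₂−J=1  J+j₁−j₂=4  J−j₁+j₂=1  j₁+j₂+J+1=7
(j₁±m₁, j₂±m₂, J±M) = (2,3,1,1,2,3)
P² = 144/35
sum k=0..1:
  [0] +1/6 = 1/6
  [1] −1/4 = -1/4
S = -1/12
C² = P²·S² = 1/35 ; C = -0.169031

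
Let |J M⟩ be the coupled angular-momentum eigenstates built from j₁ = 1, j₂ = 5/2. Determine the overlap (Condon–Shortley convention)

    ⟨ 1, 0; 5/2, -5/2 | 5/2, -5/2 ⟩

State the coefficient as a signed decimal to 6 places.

+√(5/7) = +0.845154

j₁+j₂−J=1  J+j₁−j₂=1  J−j₁+j₂=4  j₁+j₂+J+1=7
(j₁±m₁, j₂±m₂, J±M) = (1,1,0,5,0,5)
P² = 2880/7
sum k=0..0:
  [0] +1/24 = 1/24
S = 1/24
C² = P²·S² = 5/7 ; C = +0.845154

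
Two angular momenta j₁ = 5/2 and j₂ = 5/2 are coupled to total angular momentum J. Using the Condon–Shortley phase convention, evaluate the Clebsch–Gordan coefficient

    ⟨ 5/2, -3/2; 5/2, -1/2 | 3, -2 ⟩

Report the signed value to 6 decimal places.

√[7·2!3!3!/9! · 1!4!2!3!1!5!] = √(48)
  +(−1)^1/∏(1,1,3,1,0,2)! = -1/12  (running -1/12)
  +(−1)^2/∏(2,0,2,0,1,3)! = 1/24  (running -1/24)
⟨..|..⟩ = √(48)·(-1/24) = -0.288675

-0.288675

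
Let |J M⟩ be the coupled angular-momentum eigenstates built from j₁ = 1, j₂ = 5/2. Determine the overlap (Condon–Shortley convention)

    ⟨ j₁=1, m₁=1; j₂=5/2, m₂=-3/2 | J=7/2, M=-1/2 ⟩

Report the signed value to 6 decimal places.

triangle: 0!*2!*5!/8! = 240/40320
(j±m)!: 2!*0!*1!*4!*3!*4! = 6912
prefactor² = (2J+1)*Δ*N² = 2304/7
  k=0: +1/(0!*0!*0!*1!*2!*4!) = 1/48
Σ = 1/48  ⇒  CG² = 2304/7*1/48² = 1/7
CG = +√(1/7) = +0.377964

+0.377964  (= +√(1/7))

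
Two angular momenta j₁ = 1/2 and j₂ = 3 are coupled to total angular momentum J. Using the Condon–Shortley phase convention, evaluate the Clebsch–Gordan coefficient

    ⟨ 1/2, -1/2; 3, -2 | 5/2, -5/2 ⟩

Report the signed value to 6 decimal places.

−√(1/7) ≈ -0.377964

triangle: 1!*0!*5!/7! = 120/5040
(j±m)!: 0!*1!*1!*5!*0!*5! = 14400
prefactor² = (2J+1)*Δ*N² = 14400/7
  k=1: −1/(1!*0!*0!*0!*0!*5!) = -1/120
Σ = -1/120  ⇒  CG² = 14400/7*(-1/120)² = 1/7
CG = −√(1/7) = -0.377964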